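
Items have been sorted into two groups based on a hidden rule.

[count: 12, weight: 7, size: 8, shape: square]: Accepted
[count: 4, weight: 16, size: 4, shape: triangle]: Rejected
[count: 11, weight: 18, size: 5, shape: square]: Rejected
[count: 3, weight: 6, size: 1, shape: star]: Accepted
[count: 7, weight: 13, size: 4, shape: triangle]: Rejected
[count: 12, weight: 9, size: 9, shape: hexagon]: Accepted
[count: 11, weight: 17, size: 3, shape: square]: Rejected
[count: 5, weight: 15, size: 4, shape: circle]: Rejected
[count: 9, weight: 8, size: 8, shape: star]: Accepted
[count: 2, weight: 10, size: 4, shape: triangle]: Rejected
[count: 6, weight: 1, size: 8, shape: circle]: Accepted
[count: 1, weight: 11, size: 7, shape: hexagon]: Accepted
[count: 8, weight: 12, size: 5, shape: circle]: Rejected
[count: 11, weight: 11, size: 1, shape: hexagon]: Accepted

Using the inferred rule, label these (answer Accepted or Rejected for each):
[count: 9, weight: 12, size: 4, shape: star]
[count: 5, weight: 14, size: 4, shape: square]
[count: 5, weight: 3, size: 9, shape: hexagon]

Rejected, Rejected, Accepted

The classifier is using: shape is hexagon OR weight ≤ 8.
[count: 9, weight: 12, size: 4, shape: star]: shape is star, weight = 12 — does not fit, so Rejected. [count: 5, weight: 14, size: 4, shape: square]: shape is square, weight = 14 — does not fit, so Rejected. [count: 5, weight: 3, size: 9, shape: hexagon]: shape is hexagon, weight = 3 — passes, so Accepted.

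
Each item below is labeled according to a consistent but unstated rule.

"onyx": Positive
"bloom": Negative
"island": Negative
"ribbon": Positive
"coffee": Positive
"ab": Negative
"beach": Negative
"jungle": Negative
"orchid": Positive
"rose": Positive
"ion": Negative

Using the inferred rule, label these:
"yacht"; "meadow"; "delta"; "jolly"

Negative, Positive, Negative, Negative

All 'Positive' examples share one property — even length AND contains 'o' — and every 'Negative' example lacks it.
"yacht": length 5, no 'o' — doesn't match, so Negative.
"meadow": length 6, has 'o' — checks out, so Positive.
"delta": length 5, no 'o' — doesn't match, so Negative.
"jolly": length 5, has 'o' — doesn't match, so Negative.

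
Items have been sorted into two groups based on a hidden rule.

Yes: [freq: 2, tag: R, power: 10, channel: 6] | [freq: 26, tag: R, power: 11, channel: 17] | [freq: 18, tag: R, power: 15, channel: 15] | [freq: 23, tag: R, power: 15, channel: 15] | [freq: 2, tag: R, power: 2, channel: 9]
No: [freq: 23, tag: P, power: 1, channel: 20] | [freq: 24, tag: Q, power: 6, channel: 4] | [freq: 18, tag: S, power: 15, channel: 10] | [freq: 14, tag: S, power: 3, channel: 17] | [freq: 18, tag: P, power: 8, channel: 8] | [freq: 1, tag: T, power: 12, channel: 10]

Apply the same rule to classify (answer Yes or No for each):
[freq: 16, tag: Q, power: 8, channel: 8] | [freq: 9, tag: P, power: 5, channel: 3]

No, No

The distinguishing property — tag is R — holds for all the 'Yes' cases and none of the 'No' cases.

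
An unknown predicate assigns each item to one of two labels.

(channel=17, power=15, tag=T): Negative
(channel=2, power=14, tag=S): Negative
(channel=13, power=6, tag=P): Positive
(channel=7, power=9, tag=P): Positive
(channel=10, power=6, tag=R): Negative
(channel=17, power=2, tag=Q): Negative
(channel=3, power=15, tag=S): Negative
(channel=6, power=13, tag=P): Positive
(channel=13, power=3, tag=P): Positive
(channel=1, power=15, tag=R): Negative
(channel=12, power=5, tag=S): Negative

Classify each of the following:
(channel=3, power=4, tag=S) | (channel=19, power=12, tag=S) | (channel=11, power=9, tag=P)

Looking at the examples, the only property every 'Positive' case has and every 'Negative' case lacks is: tag is P.
(channel=3, power=4, tag=S): tag is S — does not fit, so Negative. (channel=19, power=12, tag=S): tag is S — does not fit, so Negative. (channel=11, power=9, tag=P): tag is P — satisfies this, so Positive.

Negative, Negative, Positive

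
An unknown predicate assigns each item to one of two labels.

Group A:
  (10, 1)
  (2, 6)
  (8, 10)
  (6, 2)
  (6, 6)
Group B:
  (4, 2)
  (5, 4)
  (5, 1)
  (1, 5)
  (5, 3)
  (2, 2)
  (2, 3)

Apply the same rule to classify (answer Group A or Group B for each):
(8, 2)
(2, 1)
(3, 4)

The classifier is using: max ≥ 6.

Group A, Group B, Group B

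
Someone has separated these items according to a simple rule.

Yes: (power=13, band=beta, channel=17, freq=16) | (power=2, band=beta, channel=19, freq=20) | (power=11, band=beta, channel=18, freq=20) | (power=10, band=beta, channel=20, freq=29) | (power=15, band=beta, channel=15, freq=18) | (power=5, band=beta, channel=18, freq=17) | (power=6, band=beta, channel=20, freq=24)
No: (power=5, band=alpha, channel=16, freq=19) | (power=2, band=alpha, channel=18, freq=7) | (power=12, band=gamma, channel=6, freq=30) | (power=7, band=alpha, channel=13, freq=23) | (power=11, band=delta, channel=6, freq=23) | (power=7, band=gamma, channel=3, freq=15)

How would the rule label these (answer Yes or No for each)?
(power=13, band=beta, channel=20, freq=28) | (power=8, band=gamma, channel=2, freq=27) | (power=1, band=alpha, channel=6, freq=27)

Yes, No, No

The classifier is using: band is beta.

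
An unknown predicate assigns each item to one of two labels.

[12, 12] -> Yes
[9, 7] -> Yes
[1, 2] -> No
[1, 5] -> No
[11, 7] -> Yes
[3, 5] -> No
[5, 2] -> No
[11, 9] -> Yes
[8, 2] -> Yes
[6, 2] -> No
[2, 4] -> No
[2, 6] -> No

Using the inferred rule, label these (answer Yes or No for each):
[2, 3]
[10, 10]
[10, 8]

No, Yes, Yes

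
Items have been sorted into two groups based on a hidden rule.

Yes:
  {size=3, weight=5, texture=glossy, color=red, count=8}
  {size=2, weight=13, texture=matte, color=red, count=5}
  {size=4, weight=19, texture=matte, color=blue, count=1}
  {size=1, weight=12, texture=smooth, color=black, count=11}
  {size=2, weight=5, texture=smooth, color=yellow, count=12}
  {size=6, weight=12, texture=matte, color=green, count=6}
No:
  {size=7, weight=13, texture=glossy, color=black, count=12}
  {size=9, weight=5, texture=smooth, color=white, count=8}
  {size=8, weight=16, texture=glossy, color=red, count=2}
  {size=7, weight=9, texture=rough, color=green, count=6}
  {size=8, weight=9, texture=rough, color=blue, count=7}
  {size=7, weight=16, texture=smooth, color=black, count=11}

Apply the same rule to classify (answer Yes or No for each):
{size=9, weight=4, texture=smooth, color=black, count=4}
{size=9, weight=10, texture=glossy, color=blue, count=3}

No, No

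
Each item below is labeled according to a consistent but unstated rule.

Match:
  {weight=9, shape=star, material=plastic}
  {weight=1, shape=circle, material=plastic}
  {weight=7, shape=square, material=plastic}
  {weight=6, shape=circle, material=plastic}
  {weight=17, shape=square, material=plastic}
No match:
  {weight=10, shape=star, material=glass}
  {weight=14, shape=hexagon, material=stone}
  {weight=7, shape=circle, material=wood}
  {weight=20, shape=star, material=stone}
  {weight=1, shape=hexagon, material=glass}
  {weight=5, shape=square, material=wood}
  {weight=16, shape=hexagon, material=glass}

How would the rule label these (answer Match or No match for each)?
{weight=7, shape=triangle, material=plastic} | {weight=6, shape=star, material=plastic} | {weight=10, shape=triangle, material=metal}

Comparing the two groups points to one rule — material is plastic.

Match, Match, No match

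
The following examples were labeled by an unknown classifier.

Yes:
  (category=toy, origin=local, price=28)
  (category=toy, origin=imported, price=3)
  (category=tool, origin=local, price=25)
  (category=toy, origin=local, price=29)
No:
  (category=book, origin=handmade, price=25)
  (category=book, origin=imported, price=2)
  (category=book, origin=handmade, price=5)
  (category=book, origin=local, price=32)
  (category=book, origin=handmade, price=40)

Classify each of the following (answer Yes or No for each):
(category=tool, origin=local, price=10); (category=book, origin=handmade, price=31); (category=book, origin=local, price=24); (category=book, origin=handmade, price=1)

Yes, No, No, No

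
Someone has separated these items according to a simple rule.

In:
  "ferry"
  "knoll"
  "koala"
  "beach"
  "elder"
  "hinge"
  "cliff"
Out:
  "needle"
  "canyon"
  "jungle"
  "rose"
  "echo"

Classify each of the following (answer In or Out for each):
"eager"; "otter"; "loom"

One predicate separates the groups cleanly: odd length.

In, In, Out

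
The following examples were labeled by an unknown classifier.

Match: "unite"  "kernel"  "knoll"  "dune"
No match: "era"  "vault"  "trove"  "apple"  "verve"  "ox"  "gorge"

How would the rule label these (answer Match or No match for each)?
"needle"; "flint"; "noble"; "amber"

The distinguishing property — contains 'n' — holds for all the 'Match' cases and none of the 'No match' cases.

Match, Match, Match, No match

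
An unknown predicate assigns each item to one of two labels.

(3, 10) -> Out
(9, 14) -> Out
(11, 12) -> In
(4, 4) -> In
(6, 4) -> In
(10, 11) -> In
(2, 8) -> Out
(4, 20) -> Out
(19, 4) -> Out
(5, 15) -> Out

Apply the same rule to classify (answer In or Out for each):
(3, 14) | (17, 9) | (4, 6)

Out, Out, In

All 'In' examples share one property — |first − second| ≤ 2 — and every 'Out' example lacks it.
(3, 14) → |3−14| = 11 → Out.
(17, 9) → |17−9| = 8 → Out.
(4, 6) → |4−6| = 2 → In.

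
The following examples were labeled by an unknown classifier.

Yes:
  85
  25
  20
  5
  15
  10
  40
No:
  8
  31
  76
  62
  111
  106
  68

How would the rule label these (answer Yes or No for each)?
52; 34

No, No

Every 'Yes' example satisfies: multiple of 5. None of the 'No' examples do.
52 — 52 = 5·10 + 2, hence No.
34 — 34 = 5·6 + 4, hence No.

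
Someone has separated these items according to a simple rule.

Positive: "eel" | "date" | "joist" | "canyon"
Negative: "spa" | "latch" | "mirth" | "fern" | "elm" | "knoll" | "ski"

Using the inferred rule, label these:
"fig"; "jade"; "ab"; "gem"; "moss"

Rule: has ≥ 2 vowels. This holds for each 'Positive' example and fails for each 'Negative' one.
"fig": 1 vowel — doesn't qualify, so Negative.
"jade": 2 vowels — qualifies, so Positive.
"ab": 1 vowel — doesn't qualify, so Negative.
"gem": 1 vowel — doesn't qualify, so Negative.
"moss": 1 vowel — doesn't qualify, so Negative.

Negative, Positive, Negative, Negative, Negative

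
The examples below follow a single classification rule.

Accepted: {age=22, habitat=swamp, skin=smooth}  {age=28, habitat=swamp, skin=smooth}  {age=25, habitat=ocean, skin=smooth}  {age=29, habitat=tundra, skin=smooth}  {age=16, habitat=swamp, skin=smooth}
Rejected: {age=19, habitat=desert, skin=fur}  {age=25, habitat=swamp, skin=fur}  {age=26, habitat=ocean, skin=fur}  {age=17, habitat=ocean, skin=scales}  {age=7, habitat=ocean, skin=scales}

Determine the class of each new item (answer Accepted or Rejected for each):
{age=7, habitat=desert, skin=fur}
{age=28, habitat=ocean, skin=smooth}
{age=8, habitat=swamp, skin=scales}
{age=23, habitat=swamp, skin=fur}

Rejected, Accepted, Rejected, Rejected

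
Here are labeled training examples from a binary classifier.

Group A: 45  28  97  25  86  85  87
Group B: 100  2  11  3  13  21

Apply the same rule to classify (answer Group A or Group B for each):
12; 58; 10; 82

Group B, Group A, Group B, Group A

One predicate separates the groups cleanly: digit sum ≥ 5.
12 → digit sum 1+2 = 3 → Group B. 58 → digit sum 5+8 = 13 → Group A. 10 → digit sum 1+0 = 1 → Group B. 82 → digit sum 8+2 = 10 → Group A.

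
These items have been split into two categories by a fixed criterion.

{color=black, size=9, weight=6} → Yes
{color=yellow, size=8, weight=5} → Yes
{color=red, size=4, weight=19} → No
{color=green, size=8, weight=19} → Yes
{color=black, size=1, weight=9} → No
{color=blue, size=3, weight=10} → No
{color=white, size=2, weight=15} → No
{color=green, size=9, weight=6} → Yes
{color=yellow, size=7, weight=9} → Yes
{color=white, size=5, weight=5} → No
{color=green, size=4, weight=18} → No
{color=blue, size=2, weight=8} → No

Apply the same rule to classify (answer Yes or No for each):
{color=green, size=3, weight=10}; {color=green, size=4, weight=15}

The common property of the 'Yes' items is: size ≥ 7. No 'No' item has it.
{color=green, size=3, weight=10}: size = 3 — does not fit, so No. {color=green, size=4, weight=15}: size = 4 — does not fit, so No.

No, No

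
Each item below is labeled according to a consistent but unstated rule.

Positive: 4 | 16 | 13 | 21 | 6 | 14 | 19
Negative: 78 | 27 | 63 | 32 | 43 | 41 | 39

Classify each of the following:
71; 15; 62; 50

Negative, Positive, Negative, Negative

The distinguishing property — at most 21 — holds for all the 'Positive' cases and none of the 'Negative' cases.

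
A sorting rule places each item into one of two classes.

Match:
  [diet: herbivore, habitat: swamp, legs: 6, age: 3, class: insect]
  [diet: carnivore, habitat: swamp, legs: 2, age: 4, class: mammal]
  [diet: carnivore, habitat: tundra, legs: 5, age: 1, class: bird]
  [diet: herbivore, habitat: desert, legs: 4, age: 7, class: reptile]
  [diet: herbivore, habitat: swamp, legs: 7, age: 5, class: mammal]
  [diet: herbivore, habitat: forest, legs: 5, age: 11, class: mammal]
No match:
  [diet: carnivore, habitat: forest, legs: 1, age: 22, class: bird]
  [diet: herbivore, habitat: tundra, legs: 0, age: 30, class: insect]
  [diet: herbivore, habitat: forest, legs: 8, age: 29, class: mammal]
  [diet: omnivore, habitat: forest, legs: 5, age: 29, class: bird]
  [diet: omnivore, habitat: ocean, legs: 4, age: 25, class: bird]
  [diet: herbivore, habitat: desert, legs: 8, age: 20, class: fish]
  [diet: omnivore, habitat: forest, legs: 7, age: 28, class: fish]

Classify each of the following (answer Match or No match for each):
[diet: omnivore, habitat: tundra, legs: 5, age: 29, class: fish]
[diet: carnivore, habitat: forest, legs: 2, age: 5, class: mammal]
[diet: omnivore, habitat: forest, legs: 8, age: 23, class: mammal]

The simplest hypothesis consistent with all the labels is: age ≤ 11.
[diet: omnivore, habitat: tundra, legs: 5, age: 29, class: fish]: No match (age = 29).
[diet: carnivore, habitat: forest, legs: 2, age: 5, class: mammal]: Match (age = 5).
[diet: omnivore, habitat: forest, legs: 8, age: 23, class: mammal]: No match (age = 23).

No match, Match, No match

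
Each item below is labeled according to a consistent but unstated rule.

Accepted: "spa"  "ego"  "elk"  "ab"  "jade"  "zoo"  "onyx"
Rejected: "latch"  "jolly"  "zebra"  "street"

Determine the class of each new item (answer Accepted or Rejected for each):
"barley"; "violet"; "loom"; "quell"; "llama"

The classifier is using: length ≤ 4.

Rejected, Rejected, Accepted, Rejected, Rejected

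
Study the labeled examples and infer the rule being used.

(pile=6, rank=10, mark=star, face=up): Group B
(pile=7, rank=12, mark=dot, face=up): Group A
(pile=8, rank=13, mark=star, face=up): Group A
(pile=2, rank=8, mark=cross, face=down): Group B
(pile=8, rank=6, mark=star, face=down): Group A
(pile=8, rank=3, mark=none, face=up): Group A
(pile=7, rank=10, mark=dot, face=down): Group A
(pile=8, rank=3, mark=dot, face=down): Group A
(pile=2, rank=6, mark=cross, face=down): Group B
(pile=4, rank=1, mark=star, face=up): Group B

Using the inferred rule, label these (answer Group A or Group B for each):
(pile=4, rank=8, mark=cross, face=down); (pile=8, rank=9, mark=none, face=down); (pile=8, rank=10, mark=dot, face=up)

Group B, Group A, Group A

The rule appears to be: pile ≥ 7.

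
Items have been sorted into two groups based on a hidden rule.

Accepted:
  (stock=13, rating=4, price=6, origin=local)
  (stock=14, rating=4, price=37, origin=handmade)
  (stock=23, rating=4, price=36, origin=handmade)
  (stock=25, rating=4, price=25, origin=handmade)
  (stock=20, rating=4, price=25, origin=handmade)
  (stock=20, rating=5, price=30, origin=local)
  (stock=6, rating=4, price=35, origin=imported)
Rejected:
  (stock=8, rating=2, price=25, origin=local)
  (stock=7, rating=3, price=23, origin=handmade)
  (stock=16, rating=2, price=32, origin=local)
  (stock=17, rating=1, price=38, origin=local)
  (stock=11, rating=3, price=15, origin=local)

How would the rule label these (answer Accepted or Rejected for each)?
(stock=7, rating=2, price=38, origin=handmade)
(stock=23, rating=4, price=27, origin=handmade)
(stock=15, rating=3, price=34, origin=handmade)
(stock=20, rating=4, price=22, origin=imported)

Rejected, Accepted, Rejected, Accepted

The classifier is using: rating ≥ 4.
(stock=7, rating=2, price=38, origin=handmade): rating = 2, does not pass → Rejected.
(stock=23, rating=4, price=27, origin=handmade): rating = 4, qualifies → Accepted.
(stock=15, rating=3, price=34, origin=handmade): rating = 3, does not pass → Rejected.
(stock=20, rating=4, price=22, origin=imported): rating = 4, qualifies → Accepted.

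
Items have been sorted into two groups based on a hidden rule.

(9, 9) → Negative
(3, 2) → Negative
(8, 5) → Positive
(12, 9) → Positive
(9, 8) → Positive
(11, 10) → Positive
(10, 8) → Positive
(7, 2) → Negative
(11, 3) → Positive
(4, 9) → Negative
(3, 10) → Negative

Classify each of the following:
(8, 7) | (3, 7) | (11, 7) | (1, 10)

Positive, Negative, Positive, Negative

The distinguishing property — first > second AND sum ≥ 13 — holds for all the 'Positive' cases and none of the 'Negative' cases.
(8, 7): 8 > 7, 8+7 = 15 — checks out, so Positive. (3, 7): 3 < 7, 3+7 = 10 — lacks this property, so Negative. (11, 7): 11 > 7, 11+7 = 18 — checks out, so Positive. (1, 10): 1 < 10, 1+10 = 11 — lacks this property, so Negative.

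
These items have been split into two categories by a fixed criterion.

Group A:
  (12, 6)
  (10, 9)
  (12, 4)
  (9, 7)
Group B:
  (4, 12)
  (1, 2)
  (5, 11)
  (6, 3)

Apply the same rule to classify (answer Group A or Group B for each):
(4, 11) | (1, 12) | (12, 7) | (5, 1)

Group B, Group B, Group A, Group B

Every 'Group A' example satisfies: first ≥ 7. None of the 'Group B' examples do.
(4, 11): first 4 — lacks this property, so Group B. (1, 12): first 1 — lacks this property, so Group B. (12, 7): first 12 — passes, so Group A. (5, 1): first 5 — lacks this property, so Group B.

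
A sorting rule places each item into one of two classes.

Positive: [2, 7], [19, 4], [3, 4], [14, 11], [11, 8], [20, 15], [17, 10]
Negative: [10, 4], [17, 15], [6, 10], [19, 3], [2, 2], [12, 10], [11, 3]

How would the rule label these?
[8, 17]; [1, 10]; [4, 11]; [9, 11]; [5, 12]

Positive, Positive, Positive, Negative, Positive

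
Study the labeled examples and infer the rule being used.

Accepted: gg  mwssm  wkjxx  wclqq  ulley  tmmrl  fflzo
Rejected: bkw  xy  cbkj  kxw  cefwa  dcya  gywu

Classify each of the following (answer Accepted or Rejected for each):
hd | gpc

'Accepted' ⟺ has a double letter.
Rejected: hd, since no doubled letter. Rejected: gpc, since no doubled letter.

Rejected, Rejected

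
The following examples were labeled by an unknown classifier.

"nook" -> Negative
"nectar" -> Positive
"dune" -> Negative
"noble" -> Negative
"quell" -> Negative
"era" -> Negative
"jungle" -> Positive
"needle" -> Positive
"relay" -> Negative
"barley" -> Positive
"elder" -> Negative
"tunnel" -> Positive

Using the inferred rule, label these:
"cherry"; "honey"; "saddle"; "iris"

Positive, Negative, Positive, Negative

The simplest hypothesis consistent with all the labels is: length 6.
Positive: "cherry", since length 6.
Negative: "honey", since length 5.
Positive: "saddle", since length 6.
Negative: "iris", since length 4.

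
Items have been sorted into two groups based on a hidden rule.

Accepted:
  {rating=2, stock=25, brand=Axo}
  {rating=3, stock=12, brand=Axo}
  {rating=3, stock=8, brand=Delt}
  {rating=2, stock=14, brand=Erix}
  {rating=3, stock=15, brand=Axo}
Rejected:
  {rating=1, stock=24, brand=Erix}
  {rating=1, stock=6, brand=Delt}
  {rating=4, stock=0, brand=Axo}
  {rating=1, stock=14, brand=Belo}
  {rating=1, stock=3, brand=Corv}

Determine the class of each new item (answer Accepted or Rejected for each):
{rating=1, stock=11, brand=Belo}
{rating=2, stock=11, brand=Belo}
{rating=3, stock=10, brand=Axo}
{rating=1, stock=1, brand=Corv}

Rejected, Accepted, Accepted, Rejected

Every 'Accepted' example satisfies: stock ≥ 3 AND rating ≥ 2. None of the 'Rejected' examples do.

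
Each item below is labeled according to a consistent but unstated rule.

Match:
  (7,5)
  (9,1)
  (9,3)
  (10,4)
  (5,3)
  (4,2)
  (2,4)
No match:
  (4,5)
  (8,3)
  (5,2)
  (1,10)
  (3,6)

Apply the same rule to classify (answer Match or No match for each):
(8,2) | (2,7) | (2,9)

Match, No match, No match

The common property of the 'Match' items is: sum is even. No 'No match' item has it.
(8,2): 8+2 = 10, qualifies → Match.
(2,7): 2+7 = 9, does not fit → No match.
(2,9): 2+9 = 11, does not fit → No match.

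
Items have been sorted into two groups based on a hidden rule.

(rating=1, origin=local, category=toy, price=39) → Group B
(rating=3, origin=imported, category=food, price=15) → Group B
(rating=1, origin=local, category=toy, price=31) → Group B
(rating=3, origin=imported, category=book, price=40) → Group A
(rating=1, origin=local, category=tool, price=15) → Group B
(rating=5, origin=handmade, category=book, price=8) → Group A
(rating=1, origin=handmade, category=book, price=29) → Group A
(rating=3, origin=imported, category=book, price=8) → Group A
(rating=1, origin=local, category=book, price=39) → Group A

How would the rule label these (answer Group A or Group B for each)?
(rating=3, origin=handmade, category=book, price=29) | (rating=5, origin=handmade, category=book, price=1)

Rule: category is book. This holds for each 'Group A' example and fails for each 'Group B' one.

Group A, Group A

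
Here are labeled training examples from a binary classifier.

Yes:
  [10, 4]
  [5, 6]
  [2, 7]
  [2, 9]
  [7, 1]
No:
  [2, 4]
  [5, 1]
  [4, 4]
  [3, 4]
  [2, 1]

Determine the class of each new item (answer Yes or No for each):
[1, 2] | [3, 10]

The simplest hypothesis consistent with all the labels is: max ≥ 6.
[1, 2]: max 2, fails this test → No. [3, 10]: max 10, matches → Yes.

No, Yes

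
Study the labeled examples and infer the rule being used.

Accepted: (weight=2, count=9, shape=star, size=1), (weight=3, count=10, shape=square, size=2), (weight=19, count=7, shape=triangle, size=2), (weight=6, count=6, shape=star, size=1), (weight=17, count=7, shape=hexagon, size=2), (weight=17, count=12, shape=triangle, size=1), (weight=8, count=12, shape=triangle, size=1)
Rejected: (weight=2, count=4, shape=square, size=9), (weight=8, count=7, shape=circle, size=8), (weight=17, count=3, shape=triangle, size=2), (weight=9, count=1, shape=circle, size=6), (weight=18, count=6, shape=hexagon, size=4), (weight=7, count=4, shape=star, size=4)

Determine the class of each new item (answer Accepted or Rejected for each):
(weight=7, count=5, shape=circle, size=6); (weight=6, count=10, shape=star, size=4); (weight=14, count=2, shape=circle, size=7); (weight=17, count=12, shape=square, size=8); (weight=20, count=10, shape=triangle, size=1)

Rejected, Rejected, Rejected, Rejected, Accepted

The classifier is using: size ≤ 2 AND count ≥ 4.
(weight=7, count=5, shape=circle, size=6) → size = 6, count = 5 → Rejected.
(weight=6, count=10, shape=star, size=4) → size = 4, count = 10 → Rejected.
(weight=14, count=2, shape=circle, size=7) → size = 7, count = 2 → Rejected.
(weight=17, count=12, shape=square, size=8) → size = 8, count = 12 → Rejected.
(weight=20, count=10, shape=triangle, size=1) → size = 1, count = 10 → Accepted.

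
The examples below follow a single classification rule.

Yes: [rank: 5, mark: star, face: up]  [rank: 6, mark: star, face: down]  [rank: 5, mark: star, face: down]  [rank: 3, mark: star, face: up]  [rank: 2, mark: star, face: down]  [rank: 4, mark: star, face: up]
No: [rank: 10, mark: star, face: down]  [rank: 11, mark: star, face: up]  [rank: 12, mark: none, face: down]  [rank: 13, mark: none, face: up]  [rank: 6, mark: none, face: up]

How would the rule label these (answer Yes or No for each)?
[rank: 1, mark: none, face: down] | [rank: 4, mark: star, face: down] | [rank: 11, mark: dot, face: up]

No, Yes, No

Rule: mark is star AND rank ≤ 6. This holds for each 'Yes' example and fails for each 'No' one.
[rank: 1, mark: none, face: down]: mark is none, rank = 1 — fails the rule, so No. [rank: 4, mark: star, face: down]: mark is star, rank = 4 — checks out, so Yes. [rank: 11, mark: dot, face: up]: mark is dot, rank = 11 — fails the rule, so No.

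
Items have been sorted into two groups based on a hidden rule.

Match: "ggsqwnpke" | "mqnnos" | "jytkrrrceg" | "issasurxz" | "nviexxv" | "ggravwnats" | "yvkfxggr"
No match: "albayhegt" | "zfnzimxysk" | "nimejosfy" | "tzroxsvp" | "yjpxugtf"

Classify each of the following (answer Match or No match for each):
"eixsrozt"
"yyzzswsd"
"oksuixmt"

No match, Match, No match

The distinguishing property — has a double letter — holds for all the 'Match' cases and none of the 'No match' cases.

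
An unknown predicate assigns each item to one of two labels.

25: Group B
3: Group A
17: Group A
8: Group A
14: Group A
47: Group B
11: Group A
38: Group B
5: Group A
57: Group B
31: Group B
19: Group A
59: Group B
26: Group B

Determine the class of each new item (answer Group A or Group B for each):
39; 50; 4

Group B, Group B, Group A

A rule that fits every label: at most 19 — true of each 'Group A' example, false of each 'Group B' one.
Group B: 39, since 39 > 19. Group B: 50, since 50 > 19. Group A: 4, since 4 ≤ 19.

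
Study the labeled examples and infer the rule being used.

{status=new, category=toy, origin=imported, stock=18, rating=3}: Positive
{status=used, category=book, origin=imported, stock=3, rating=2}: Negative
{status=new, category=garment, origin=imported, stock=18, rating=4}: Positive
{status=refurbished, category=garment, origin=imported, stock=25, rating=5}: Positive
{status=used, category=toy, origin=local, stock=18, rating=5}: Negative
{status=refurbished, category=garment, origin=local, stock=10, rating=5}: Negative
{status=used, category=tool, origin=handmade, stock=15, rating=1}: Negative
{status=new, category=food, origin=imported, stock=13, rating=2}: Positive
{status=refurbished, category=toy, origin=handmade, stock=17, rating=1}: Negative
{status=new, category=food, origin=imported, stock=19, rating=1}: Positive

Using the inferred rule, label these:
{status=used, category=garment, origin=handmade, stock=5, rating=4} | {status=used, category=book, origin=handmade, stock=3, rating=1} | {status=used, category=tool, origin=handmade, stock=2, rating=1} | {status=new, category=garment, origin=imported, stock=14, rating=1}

Every 'Positive' example satisfies: origin is imported AND stock ≥ 10. None of the 'Negative' examples do.
{status=used, category=garment, origin=handmade, stock=5, rating=4}: origin is handmade, stock = 5 — lacks this property, so Negative. {status=used, category=book, origin=handmade, stock=3, rating=1}: origin is handmade, stock = 3 — lacks this property, so Negative. {status=used, category=tool, origin=handmade, stock=2, rating=1}: origin is handmade, stock = 2 — lacks this property, so Negative. {status=new, category=garment, origin=imported, stock=14, rating=1}: origin is imported, stock = 14 — passes, so Positive.

Negative, Negative, Negative, Positive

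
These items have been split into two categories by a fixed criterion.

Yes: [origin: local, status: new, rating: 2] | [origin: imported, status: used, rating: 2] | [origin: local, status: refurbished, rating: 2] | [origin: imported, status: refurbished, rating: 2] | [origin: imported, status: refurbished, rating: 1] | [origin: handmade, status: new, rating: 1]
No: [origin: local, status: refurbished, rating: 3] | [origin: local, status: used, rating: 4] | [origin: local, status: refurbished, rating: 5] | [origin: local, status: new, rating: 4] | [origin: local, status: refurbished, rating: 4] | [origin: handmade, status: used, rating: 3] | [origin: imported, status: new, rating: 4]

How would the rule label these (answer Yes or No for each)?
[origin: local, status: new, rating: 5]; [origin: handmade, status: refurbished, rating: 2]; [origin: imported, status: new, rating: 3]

Every 'Yes' example satisfies: rating ≤ 2. None of the 'No' examples do.

No, Yes, No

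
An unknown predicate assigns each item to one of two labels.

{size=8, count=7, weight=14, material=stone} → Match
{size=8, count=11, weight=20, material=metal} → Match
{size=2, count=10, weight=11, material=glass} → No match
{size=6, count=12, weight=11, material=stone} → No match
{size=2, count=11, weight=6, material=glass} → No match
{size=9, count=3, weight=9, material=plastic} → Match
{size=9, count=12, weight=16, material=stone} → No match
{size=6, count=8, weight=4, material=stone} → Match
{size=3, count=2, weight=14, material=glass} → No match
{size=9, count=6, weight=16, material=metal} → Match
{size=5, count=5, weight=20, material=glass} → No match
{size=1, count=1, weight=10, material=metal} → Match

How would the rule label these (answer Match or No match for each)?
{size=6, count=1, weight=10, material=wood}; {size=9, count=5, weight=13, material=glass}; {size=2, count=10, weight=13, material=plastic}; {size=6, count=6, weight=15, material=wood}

Match, No match, Match, Match

All 'Match' examples share one property — material is not glass AND count ≤ 11 — and every 'No match' example lacks it.
{size=6, count=1, weight=10, material=wood}: Match (material is wood, count = 1). {size=9, count=5, weight=13, material=glass}: No match (material is glass, count = 5). {size=2, count=10, weight=13, material=plastic}: Match (material is plastic, count = 10). {size=6, count=6, weight=15, material=wood}: Match (material is wood, count = 6).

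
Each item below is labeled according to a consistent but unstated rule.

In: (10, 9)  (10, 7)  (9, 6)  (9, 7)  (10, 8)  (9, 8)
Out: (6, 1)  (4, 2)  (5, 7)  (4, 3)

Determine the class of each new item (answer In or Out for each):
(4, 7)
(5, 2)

The simplest hypothesis consistent with all the labels is: sum ≥ 15.

Out, Out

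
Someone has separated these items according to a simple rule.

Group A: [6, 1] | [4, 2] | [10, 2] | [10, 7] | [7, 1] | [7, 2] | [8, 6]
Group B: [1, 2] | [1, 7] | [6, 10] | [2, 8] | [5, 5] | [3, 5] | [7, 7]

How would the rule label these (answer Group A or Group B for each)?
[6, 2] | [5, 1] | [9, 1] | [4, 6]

Group A, Group A, Group A, Group B

The distinguishing property — first > second — holds for all the 'Group A' cases and none of the 'Group B' cases.
[6, 2]: Group A (6 > 2).
[5, 1]: Group A (5 > 1).
[9, 1]: Group A (9 > 1).
[4, 6]: Group B (4 < 6).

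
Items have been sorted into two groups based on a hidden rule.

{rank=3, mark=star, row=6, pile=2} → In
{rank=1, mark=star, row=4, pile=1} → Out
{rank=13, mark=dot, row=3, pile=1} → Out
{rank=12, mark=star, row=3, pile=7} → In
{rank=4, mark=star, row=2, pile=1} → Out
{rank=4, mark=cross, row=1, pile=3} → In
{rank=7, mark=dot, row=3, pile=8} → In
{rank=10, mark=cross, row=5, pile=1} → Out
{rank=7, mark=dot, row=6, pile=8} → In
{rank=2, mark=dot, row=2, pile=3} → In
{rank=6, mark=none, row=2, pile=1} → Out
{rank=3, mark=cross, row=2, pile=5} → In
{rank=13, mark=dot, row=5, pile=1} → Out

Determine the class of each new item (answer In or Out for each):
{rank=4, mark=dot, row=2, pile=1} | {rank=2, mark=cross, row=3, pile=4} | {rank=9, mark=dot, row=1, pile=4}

Out, In, In

The common property of the 'In' items is: pile ≥ 2. No 'Out' item has it.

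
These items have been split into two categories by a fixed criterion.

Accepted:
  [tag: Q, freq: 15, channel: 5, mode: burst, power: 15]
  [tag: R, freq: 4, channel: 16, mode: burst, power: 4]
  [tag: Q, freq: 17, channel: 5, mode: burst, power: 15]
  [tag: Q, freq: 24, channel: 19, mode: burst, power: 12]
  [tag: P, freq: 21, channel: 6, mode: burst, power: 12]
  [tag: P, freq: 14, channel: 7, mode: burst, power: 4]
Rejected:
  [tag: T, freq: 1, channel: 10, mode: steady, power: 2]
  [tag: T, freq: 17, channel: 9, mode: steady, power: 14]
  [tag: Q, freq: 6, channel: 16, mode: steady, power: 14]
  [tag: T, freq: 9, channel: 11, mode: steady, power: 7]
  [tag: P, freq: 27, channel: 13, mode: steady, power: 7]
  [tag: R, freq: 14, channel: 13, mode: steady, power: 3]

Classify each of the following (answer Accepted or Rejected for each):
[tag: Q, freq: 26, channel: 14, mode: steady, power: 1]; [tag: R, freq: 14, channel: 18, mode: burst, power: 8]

The pattern is that an item is 'Accepted' exactly when: mode is burst.

Rejected, Accepted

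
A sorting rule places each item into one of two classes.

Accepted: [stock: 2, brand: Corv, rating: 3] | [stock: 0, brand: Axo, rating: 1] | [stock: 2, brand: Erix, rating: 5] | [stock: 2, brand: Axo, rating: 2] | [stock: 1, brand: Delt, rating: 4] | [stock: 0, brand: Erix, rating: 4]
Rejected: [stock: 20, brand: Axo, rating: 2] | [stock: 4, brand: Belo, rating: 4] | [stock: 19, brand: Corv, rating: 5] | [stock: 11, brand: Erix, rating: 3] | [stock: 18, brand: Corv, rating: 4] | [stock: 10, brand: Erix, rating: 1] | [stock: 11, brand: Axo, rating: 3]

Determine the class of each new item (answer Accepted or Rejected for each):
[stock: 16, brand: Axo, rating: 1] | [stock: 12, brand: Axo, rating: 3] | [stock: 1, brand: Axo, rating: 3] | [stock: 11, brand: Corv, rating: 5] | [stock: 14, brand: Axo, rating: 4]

The pattern is that an item is 'Accepted' exactly when: stock ≤ 2.
[stock: 16, brand: Axo, rating: 1] — stock = 16, hence Rejected. [stock: 12, brand: Axo, rating: 3] — stock = 12, hence Rejected. [stock: 1, brand: Axo, rating: 3] — stock = 1, hence Accepted. [stock: 11, brand: Corv, rating: 5] — stock = 11, hence Rejected. [stock: 14, brand: Axo, rating: 4] — stock = 14, hence Rejected.

Rejected, Rejected, Accepted, Rejected, Rejected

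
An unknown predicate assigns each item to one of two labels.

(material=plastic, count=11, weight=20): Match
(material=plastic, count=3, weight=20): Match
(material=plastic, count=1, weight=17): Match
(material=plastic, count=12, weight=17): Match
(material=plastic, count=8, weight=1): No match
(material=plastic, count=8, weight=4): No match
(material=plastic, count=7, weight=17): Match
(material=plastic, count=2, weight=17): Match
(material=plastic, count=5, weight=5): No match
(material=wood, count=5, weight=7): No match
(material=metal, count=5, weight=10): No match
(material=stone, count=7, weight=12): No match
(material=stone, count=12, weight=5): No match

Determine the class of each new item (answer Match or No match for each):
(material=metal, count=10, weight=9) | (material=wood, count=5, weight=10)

Every 'Match' example satisfies: weight ≥ 17. None of the 'No match' examples do.
(material=metal, count=10, weight=9) → weight = 9 → No match.
(material=wood, count=5, weight=10) → weight = 10 → No match.

No match, No match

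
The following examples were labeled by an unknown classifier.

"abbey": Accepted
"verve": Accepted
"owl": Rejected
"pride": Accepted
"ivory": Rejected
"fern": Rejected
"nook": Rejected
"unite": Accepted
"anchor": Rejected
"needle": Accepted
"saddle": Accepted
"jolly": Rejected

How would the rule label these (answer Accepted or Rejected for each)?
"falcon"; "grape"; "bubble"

The rule appears to be: length ≥ 5 AND contains 'e'.
"falcon": length 6, no 'e' — does not fit, so Rejected. "grape": length 5, has 'e' — satisfies this, so Accepted. "bubble": length 6, has 'e' — satisfies this, so Accepted.

Rejected, Accepted, Accepted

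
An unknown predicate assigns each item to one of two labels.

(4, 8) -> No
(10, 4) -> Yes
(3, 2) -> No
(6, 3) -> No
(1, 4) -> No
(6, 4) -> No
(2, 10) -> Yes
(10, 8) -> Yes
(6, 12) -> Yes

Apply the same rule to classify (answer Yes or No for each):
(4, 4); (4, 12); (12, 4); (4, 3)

No, Yes, Yes, No

One predicate separates the groups cleanly: max ≥ 10.
(4, 4): max 4 — fails this test, so No. (4, 12): max 12 — matches, so Yes. (12, 4): max 12 — matches, so Yes. (4, 3): max 4 — fails this test, so No.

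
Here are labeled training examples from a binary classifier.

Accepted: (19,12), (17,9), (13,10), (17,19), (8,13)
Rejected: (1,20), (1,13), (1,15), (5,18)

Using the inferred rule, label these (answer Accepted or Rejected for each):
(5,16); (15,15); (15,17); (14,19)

All 'Accepted' examples share one property — first ≥ 8 — and every 'Rejected' example lacks it.
(5,16): first 5, fails the rule → Rejected. (15,15): first 15, fits → Accepted. (15,17): first 15, fits → Accepted. (14,19): first 14, fits → Accepted.

Rejected, Accepted, Accepted, Accepted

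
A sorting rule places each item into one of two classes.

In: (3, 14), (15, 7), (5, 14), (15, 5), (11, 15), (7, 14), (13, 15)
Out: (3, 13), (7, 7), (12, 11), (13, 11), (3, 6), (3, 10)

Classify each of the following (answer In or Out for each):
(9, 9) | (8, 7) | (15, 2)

Out, Out, In

The distinguishing property — max ≥ 14 — holds for all the 'In' cases and none of the 'Out' cases.
(9, 9) → max 9 → Out.
(8, 7) → max 8 → Out.
(15, 2) → max 15 → In.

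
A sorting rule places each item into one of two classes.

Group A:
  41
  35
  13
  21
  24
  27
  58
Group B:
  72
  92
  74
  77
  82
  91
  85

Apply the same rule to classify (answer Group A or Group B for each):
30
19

Group A, Group A

Every 'Group A' example satisfies: at most 58. None of the 'Group B' examples do.
30 — 30 ≤ 58, hence Group A. 19 — 19 ≤ 58, hence Group A.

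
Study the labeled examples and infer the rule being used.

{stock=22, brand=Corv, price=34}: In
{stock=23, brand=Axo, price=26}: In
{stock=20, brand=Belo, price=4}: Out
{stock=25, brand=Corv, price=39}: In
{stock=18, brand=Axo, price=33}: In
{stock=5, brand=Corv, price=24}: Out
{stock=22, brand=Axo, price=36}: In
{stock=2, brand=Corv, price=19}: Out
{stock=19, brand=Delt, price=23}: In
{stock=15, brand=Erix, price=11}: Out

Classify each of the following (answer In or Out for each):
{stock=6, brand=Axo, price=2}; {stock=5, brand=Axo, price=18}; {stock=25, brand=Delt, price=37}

Out, Out, In

The simplest hypothesis consistent with all the labels is: price ≥ 11 AND stock ≥ 18.
{stock=6, brand=Axo, price=2}: price = 2, stock = 6, fails this test → Out. {stock=5, brand=Axo, price=18}: price = 18, stock = 5, fails this test → Out. {stock=25, brand=Delt, price=37}: price = 37, stock = 25, fits → In.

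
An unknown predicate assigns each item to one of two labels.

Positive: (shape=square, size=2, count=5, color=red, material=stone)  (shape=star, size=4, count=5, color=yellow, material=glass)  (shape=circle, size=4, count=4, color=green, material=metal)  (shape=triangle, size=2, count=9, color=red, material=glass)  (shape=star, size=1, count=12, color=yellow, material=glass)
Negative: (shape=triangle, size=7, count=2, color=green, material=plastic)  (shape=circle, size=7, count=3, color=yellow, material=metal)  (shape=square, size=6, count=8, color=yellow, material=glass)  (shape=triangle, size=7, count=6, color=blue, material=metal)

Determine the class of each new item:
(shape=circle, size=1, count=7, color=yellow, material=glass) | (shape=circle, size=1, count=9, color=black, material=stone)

The pattern is that an item is 'Positive' exactly when: size ≤ 4.
(shape=circle, size=1, count=7, color=yellow, material=glass) → size = 1 → Positive.
(shape=circle, size=1, count=9, color=black, material=stone) → size = 1 → Positive.

Positive, Positive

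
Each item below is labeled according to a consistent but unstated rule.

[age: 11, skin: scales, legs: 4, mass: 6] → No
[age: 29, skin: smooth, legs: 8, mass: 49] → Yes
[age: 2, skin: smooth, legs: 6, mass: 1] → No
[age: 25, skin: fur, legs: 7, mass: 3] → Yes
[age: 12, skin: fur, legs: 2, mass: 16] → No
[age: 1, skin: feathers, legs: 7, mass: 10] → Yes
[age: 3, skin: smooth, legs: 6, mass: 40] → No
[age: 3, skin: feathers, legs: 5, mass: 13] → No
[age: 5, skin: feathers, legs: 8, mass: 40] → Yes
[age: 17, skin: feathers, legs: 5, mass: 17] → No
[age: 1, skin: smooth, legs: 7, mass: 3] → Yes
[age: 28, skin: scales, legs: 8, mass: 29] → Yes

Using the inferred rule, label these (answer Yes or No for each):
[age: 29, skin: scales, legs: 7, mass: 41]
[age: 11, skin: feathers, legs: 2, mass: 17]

The distinguishing property — legs ≥ 7 — holds for all the 'Yes' cases and none of the 'No' cases.
Yes: [age: 29, skin: scales, legs: 7, mass: 41], since legs = 7. No: [age: 11, skin: feathers, legs: 2, mass: 17], since legs = 2.

Yes, No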